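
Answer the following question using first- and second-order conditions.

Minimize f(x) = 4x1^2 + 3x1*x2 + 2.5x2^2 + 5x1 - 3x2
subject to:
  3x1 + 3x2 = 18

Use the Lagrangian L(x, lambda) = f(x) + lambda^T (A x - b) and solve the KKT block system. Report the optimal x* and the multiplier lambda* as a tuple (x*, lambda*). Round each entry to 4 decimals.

Form the Lagrangian:
  L(x, lambda) = (1/2) x^T Q x + c^T x + lambda^T (A x - b)
Stationarity (grad_x L = 0): Q x + c + A^T lambda = 0.
Primal feasibility: A x = b.

This gives the KKT block system:
  [ Q   A^T ] [ x     ]   [-c ]
  [ A    0  ] [ lambda ] = [ b ]

Solving the linear system:
  x*      = (0.5714, 5.4286)
  lambda* = (-8.619)
  f(x*)   = 70.8571

x* = (0.5714, 5.4286), lambda* = (-8.619)


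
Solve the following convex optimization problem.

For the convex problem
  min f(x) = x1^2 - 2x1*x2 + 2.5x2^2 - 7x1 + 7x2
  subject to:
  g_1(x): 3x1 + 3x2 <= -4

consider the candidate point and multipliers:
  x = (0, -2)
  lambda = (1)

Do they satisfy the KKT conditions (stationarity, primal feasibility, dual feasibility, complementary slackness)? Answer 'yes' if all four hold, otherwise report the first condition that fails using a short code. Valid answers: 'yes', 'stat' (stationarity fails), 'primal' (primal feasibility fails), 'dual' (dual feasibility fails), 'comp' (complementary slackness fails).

Gradient of f: grad f(x) = Q x + c = (-3, -3)
Constraint values g_i(x) = a_i^T x - b_i:
  g_1((0, -2)) = -2
Stationarity residual: grad f(x) + sum_i lambda_i a_i = (0, 0)
  -> stationarity OK
Primal feasibility (all g_i <= 0): OK
Dual feasibility (all lambda_i >= 0): OK
Complementary slackness (lambda_i * g_i(x) = 0 for all i): FAILS

Verdict: the first failing condition is complementary_slackness -> comp.

comp


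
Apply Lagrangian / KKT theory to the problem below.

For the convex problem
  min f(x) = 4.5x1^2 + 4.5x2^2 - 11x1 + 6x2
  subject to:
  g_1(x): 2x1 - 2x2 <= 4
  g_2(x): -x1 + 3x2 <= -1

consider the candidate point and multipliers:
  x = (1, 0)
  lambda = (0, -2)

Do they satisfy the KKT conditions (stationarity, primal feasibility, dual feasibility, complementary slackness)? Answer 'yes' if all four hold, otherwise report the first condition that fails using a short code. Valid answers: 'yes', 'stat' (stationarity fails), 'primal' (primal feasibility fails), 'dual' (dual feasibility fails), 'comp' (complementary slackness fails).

Gradient of f: grad f(x) = Q x + c = (-2, 6)
Constraint values g_i(x) = a_i^T x - b_i:
  g_1((1, 0)) = -2
  g_2((1, 0)) = 0
Stationarity residual: grad f(x) + sum_i lambda_i a_i = (0, 0)
  -> stationarity OK
Primal feasibility (all g_i <= 0): OK
Dual feasibility (all lambda_i >= 0): FAILS
Complementary slackness (lambda_i * g_i(x) = 0 for all i): OK

Verdict: the first failing condition is dual_feasibility -> dual.

dual


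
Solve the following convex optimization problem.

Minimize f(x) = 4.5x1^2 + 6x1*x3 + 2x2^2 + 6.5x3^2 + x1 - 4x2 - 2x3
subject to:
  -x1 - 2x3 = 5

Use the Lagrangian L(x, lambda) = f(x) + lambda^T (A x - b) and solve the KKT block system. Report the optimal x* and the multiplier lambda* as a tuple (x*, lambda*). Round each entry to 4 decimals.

Form the Lagrangian:
  L(x, lambda) = (1/2) x^T Q x + c^T x + lambda^T (A x - b)
Stationarity (grad_x L = 0): Q x + c + A^T lambda = 0.
Primal feasibility: A x = b.

This gives the KKT block system:
  [ Q   A^T ] [ x     ]   [-c ]
  [ A    0  ] [ lambda ] = [ b ]

Solving the linear system:
  x*      = (-0.52, 1, -2.24)
  lambda* = (-17.12)
  f(x*)   = 42.78

x* = (-0.52, 1, -2.24), lambda* = (-17.12)


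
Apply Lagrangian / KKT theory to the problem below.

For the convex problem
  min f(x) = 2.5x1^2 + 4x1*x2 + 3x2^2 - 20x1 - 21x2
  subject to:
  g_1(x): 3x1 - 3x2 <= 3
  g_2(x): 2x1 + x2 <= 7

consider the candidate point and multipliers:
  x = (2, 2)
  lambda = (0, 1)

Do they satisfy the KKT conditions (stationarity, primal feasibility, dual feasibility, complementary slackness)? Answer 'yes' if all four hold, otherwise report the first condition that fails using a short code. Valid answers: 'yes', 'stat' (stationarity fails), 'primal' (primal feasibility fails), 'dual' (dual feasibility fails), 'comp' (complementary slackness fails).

Gradient of f: grad f(x) = Q x + c = (-2, -1)
Constraint values g_i(x) = a_i^T x - b_i:
  g_1((2, 2)) = -3
  g_2((2, 2)) = -1
Stationarity residual: grad f(x) + sum_i lambda_i a_i = (0, 0)
  -> stationarity OK
Primal feasibility (all g_i <= 0): OK
Dual feasibility (all lambda_i >= 0): OK
Complementary slackness (lambda_i * g_i(x) = 0 for all i): FAILS

Verdict: the first failing condition is complementary_slackness -> comp.

comp


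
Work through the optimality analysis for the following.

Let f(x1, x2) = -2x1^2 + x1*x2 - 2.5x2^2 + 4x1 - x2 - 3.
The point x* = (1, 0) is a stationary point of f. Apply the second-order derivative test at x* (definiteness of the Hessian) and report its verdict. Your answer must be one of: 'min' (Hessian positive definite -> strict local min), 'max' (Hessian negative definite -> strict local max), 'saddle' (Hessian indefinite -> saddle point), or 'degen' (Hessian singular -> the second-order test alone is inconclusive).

Compute the Hessian H = grad^2 f:
  H = [[-4, 1], [1, -5]]
Verify stationarity: grad f(x*) = H x* + g = (0, 0).
Eigenvalues of H: -5.618, -3.382.
Both eigenvalues < 0, so H is negative definite -> x* is a strict local max.

max


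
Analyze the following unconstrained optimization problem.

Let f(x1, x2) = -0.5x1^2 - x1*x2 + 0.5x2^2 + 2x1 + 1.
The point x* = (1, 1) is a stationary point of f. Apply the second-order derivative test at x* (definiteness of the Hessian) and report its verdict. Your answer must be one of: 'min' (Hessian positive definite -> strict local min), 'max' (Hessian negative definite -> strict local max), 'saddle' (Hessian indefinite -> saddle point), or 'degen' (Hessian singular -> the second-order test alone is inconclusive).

Compute the Hessian H = grad^2 f:
  H = [[-1, -1], [-1, 1]]
Verify stationarity: grad f(x*) = H x* + g = (0, 0).
Eigenvalues of H: -1.4142, 1.4142.
Eigenvalues have mixed signs, so H is indefinite -> x* is a saddle point.

saddle


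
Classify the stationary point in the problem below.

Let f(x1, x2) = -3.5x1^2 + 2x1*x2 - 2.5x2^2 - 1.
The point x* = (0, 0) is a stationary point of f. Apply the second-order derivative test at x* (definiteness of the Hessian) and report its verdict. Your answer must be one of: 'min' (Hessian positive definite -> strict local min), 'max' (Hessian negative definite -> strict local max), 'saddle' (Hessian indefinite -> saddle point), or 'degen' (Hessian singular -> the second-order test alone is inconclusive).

Compute the Hessian H = grad^2 f:
  H = [[-7, 2], [2, -5]]
Verify stationarity: grad f(x*) = H x* + g = (0, 0).
Eigenvalues of H: -8.2361, -3.7639.
Both eigenvalues < 0, so H is negative definite -> x* is a strict local max.

max


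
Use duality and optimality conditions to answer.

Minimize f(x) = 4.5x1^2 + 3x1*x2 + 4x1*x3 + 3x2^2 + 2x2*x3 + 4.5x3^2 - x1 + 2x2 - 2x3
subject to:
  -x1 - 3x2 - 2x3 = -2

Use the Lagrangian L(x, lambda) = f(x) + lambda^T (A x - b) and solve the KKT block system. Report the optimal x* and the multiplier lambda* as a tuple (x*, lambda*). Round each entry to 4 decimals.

Form the Lagrangian:
  L(x, lambda) = (1/2) x^T Q x + c^T x + lambda^T (A x - b)
Stationarity (grad_x L = 0): Q x + c + A^T lambda = 0.
Primal feasibility: A x = b.

This gives the KKT block system:
  [ Q   A^T ] [ x     ]   [-c ]
  [ A    0  ] [ lambda ] = [ b ]

Solving the linear system:
  x*      = (-0.0557, 0.3285, 0.535)
  lambda* = (1.6248)
  f(x*)   = 1.4461

x* = (-0.0557, 0.3285, 0.535), lambda* = (1.6248)


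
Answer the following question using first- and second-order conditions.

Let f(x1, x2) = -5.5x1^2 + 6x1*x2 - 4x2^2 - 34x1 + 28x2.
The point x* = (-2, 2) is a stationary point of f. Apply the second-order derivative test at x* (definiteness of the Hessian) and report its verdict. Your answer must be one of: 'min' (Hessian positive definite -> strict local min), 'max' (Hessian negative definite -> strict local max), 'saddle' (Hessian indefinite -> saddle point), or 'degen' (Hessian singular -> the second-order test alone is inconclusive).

Compute the Hessian H = grad^2 f:
  H = [[-11, 6], [6, -8]]
Verify stationarity: grad f(x*) = H x* + g = (0, 0).
Eigenvalues of H: -15.6847, -3.3153.
Both eigenvalues < 0, so H is negative definite -> x* is a strict local max.

max


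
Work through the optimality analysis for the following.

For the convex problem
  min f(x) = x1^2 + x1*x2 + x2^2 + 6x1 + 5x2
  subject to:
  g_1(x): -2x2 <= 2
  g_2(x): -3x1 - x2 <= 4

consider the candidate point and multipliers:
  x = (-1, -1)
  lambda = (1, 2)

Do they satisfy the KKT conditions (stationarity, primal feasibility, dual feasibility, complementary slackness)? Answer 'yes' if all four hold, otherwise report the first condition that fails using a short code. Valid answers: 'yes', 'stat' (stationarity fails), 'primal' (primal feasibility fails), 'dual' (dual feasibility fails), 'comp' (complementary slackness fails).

Gradient of f: grad f(x) = Q x + c = (3, 2)
Constraint values g_i(x) = a_i^T x - b_i:
  g_1((-1, -1)) = 0
  g_2((-1, -1)) = 0
Stationarity residual: grad f(x) + sum_i lambda_i a_i = (-3, -2)
  -> stationarity FAILS
Primal feasibility (all g_i <= 0): OK
Dual feasibility (all lambda_i >= 0): OK
Complementary slackness (lambda_i * g_i(x) = 0 for all i): OK

Verdict: the first failing condition is stationarity -> stat.

stat


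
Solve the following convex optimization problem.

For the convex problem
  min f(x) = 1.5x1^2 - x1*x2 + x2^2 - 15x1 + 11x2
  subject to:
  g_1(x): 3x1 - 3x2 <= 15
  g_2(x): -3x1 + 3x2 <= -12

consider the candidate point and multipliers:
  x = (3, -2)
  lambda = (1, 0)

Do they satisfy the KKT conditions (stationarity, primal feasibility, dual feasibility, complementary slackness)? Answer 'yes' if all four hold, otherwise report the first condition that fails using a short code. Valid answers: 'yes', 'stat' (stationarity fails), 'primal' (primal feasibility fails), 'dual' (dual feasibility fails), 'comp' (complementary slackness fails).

Gradient of f: grad f(x) = Q x + c = (-4, 4)
Constraint values g_i(x) = a_i^T x - b_i:
  g_1((3, -2)) = 0
  g_2((3, -2)) = -3
Stationarity residual: grad f(x) + sum_i lambda_i a_i = (-1, 1)
  -> stationarity FAILS
Primal feasibility (all g_i <= 0): OK
Dual feasibility (all lambda_i >= 0): OK
Complementary slackness (lambda_i * g_i(x) = 0 for all i): OK

Verdict: the first failing condition is stationarity -> stat.

stat


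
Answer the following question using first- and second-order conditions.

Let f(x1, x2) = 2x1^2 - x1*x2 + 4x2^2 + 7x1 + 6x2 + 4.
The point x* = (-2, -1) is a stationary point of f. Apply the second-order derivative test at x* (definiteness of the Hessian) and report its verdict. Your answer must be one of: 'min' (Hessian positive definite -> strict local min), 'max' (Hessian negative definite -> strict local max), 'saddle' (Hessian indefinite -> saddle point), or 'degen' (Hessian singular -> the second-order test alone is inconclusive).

Compute the Hessian H = grad^2 f:
  H = [[4, -1], [-1, 8]]
Verify stationarity: grad f(x*) = H x* + g = (0, 0).
Eigenvalues of H: 3.7639, 8.2361.
Both eigenvalues > 0, so H is positive definite -> x* is a strict local min.

min


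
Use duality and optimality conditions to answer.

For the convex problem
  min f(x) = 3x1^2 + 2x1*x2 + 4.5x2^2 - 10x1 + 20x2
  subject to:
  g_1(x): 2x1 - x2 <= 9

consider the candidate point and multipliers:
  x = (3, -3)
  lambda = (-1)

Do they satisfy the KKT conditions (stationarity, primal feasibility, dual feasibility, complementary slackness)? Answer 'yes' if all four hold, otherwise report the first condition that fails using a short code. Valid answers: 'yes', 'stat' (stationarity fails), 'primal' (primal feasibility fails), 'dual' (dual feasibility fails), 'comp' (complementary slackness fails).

Gradient of f: grad f(x) = Q x + c = (2, -1)
Constraint values g_i(x) = a_i^T x - b_i:
  g_1((3, -3)) = 0
Stationarity residual: grad f(x) + sum_i lambda_i a_i = (0, 0)
  -> stationarity OK
Primal feasibility (all g_i <= 0): OK
Dual feasibility (all lambda_i >= 0): FAILS
Complementary slackness (lambda_i * g_i(x) = 0 for all i): OK

Verdict: the first failing condition is dual_feasibility -> dual.

dual


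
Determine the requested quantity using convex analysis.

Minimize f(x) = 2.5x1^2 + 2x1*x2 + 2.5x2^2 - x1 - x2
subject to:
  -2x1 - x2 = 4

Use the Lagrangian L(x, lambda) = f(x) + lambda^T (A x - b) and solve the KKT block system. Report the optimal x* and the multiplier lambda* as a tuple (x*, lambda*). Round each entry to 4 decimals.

Form the Lagrangian:
  L(x, lambda) = (1/2) x^T Q x + c^T x + lambda^T (A x - b)
Stationarity (grad_x L = 0): Q x + c + A^T lambda = 0.
Primal feasibility: A x = b.

This gives the KKT block system:
  [ Q   A^T ] [ x     ]   [-c ]
  [ A    0  ] [ lambda ] = [ b ]

Solving the linear system:
  x*      = (-1.9412, -0.1176)
  lambda* = (-5.4706)
  f(x*)   = 11.9706

x* = (-1.9412, -0.1176), lambda* = (-5.4706)


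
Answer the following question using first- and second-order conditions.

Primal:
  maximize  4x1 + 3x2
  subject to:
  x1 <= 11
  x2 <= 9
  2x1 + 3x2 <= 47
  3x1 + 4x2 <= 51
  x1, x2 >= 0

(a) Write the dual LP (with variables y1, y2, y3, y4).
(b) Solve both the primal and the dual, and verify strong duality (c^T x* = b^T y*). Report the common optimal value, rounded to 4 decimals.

The standard primal-dual pair for 'max c^T x s.t. A x <= b, x >= 0' is:
  Dual:  min b^T y  s.t.  A^T y >= c,  y >= 0.

So the dual LP is:
  minimize  11y1 + 9y2 + 47y3 + 51y4
  subject to:
    y1 + 2y3 + 3y4 >= 4
    y2 + 3y3 + 4y4 >= 3
    y1, y2, y3, y4 >= 0

Solving the primal: x* = (11, 4.5).
  primal value c^T x* = 57.5.
Solving the dual: y* = (1.75, 0, 0, 0.75).
  dual value b^T y* = 57.5.
Strong duality: c^T x* = b^T y*. Confirmed.

57.5


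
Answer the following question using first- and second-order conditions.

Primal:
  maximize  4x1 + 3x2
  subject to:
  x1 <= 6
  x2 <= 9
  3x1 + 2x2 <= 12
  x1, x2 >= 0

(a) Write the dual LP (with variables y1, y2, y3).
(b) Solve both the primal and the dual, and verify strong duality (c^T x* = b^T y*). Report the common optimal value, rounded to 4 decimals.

The standard primal-dual pair for 'max c^T x s.t. A x <= b, x >= 0' is:
  Dual:  min b^T y  s.t.  A^T y >= c,  y >= 0.

So the dual LP is:
  minimize  6y1 + 9y2 + 12y3
  subject to:
    y1 + 3y3 >= 4
    y2 + 2y3 >= 3
    y1, y2, y3 >= 0

Solving the primal: x* = (0, 6).
  primal value c^T x* = 18.
Solving the dual: y* = (0, 0, 1.5).
  dual value b^T y* = 18.
Strong duality: c^T x* = b^T y*. Confirmed.

18


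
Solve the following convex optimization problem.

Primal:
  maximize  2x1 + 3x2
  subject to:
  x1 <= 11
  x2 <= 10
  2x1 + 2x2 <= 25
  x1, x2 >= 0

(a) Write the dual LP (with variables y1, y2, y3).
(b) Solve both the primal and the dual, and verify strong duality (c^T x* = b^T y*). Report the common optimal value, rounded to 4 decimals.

The standard primal-dual pair for 'max c^T x s.t. A x <= b, x >= 0' is:
  Dual:  min b^T y  s.t.  A^T y >= c,  y >= 0.

So the dual LP is:
  minimize  11y1 + 10y2 + 25y3
  subject to:
    y1 + 2y3 >= 2
    y2 + 2y3 >= 3
    y1, y2, y3 >= 0

Solving the primal: x* = (2.5, 10).
  primal value c^T x* = 35.
Solving the dual: y* = (0, 1, 1).
  dual value b^T y* = 35.
Strong duality: c^T x* = b^T y*. Confirmed.

35


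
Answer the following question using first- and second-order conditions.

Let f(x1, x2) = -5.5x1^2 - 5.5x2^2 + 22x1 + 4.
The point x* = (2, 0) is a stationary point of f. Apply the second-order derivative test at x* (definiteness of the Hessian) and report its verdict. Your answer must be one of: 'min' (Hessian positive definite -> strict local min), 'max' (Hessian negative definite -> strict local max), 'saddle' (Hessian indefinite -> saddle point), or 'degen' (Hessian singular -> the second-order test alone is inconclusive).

Compute the Hessian H = grad^2 f:
  H = [[-11, 0], [0, -11]]
Verify stationarity: grad f(x*) = H x* + g = (0, 0).
Eigenvalues of H: -11, -11.
Both eigenvalues < 0, so H is negative definite -> x* is a strict local max.

max


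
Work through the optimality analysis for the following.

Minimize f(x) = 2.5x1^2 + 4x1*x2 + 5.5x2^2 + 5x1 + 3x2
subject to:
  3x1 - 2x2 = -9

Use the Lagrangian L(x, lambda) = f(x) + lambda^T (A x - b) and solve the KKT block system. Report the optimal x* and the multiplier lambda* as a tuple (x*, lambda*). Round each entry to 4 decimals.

Form the Lagrangian:
  L(x, lambda) = (1/2) x^T Q x + c^T x + lambda^T (A x - b)
Stationarity (grad_x L = 0): Q x + c + A^T lambda = 0.
Primal feasibility: A x = b.

This gives the KKT block system:
  [ Q   A^T ] [ x     ]   [-c ]
  [ A    0  ] [ lambda ] = [ b ]

Solving the linear system:
  x*      = (-2.4371, 0.8443)
  lambda* = (1.2695)
  f(x*)   = 0.8862

x* = (-2.4371, 0.8443), lambda* = (1.2695)


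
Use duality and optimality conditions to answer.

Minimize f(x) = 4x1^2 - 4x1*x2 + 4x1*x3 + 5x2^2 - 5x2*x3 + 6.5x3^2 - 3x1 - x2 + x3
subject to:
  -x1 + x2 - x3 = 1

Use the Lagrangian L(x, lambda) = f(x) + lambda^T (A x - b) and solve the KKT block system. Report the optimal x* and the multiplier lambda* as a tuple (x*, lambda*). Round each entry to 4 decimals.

Form the Lagrangian:
  L(x, lambda) = (1/2) x^T Q x + c^T x + lambda^T (A x - b)
Stationarity (grad_x L = 0): Q x + c + A^T lambda = 0.
Primal feasibility: A x = b.

This gives the KKT block system:
  [ Q   A^T ] [ x     ]   [-c ]
  [ A    0  ] [ lambda ] = [ b ]

Solving the linear system:
  x*      = (-0.0095, 0.6095, -0.381)
  lambda* = (-7.0381)
  f(x*)   = 3.0381

x* = (-0.0095, 0.6095, -0.381), lambda* = (-7.0381)


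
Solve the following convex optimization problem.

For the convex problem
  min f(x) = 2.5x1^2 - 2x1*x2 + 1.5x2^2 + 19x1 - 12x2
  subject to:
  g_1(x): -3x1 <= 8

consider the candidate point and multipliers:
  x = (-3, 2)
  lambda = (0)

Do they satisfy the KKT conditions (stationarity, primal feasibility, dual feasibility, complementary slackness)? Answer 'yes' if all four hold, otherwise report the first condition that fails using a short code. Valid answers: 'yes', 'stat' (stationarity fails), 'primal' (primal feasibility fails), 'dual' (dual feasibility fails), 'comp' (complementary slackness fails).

Gradient of f: grad f(x) = Q x + c = (0, 0)
Constraint values g_i(x) = a_i^T x - b_i:
  g_1((-3, 2)) = 1
Stationarity residual: grad f(x) + sum_i lambda_i a_i = (0, 0)
  -> stationarity OK
Primal feasibility (all g_i <= 0): FAILS
Dual feasibility (all lambda_i >= 0): OK
Complementary slackness (lambda_i * g_i(x) = 0 for all i): OK

Verdict: the first failing condition is primal_feasibility -> primal.

primal


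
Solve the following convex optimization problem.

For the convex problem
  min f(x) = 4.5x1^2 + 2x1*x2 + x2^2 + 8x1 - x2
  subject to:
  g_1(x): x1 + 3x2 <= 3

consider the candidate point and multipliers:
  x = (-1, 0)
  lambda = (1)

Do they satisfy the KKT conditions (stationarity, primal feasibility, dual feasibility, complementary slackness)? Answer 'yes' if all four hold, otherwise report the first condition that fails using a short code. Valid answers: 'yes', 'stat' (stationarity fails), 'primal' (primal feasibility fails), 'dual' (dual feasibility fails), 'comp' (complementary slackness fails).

Gradient of f: grad f(x) = Q x + c = (-1, -3)
Constraint values g_i(x) = a_i^T x - b_i:
  g_1((-1, 0)) = -4
Stationarity residual: grad f(x) + sum_i lambda_i a_i = (0, 0)
  -> stationarity OK
Primal feasibility (all g_i <= 0): OK
Dual feasibility (all lambda_i >= 0): OK
Complementary slackness (lambda_i * g_i(x) = 0 for all i): FAILS

Verdict: the first failing condition is complementary_slackness -> comp.

comp


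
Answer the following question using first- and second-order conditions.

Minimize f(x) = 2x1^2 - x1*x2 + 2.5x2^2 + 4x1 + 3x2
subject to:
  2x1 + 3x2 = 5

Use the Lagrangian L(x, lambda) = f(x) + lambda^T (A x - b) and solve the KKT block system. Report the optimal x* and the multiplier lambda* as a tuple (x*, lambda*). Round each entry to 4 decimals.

Form the Lagrangian:
  L(x, lambda) = (1/2) x^T Q x + c^T x + lambda^T (A x - b)
Stationarity (grad_x L = 0): Q x + c + A^T lambda = 0.
Primal feasibility: A x = b.

This gives the KKT block system:
  [ Q   A^T ] [ x     ]   [-c ]
  [ A    0  ] [ lambda ] = [ b ]

Solving the linear system:
  x*      = (0.6912, 1.2059)
  lambda* = (-2.7794)
  f(x*)   = 10.1397

x* = (0.6912, 1.2059), lambda* = (-2.7794)


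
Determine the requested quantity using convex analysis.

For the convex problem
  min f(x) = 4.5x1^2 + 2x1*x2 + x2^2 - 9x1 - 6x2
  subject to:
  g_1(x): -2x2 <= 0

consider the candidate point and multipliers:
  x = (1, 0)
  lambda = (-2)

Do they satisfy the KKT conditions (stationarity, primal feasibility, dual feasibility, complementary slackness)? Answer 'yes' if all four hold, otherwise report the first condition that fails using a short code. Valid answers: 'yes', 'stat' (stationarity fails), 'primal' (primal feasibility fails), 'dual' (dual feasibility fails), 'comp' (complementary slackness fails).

Gradient of f: grad f(x) = Q x + c = (0, -4)
Constraint values g_i(x) = a_i^T x - b_i:
  g_1((1, 0)) = 0
Stationarity residual: grad f(x) + sum_i lambda_i a_i = (0, 0)
  -> stationarity OK
Primal feasibility (all g_i <= 0): OK
Dual feasibility (all lambda_i >= 0): FAILS
Complementary slackness (lambda_i * g_i(x) = 0 for all i): OK

Verdict: the first failing condition is dual_feasibility -> dual.

dual


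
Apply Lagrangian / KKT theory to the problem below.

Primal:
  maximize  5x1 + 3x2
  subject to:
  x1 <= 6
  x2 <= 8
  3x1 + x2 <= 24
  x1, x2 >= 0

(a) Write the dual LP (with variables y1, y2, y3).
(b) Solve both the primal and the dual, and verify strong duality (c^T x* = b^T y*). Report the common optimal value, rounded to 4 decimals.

The standard primal-dual pair for 'max c^T x s.t. A x <= b, x >= 0' is:
  Dual:  min b^T y  s.t.  A^T y >= c,  y >= 0.

So the dual LP is:
  minimize  6y1 + 8y2 + 24y3
  subject to:
    y1 + 3y3 >= 5
    y2 + y3 >= 3
    y1, y2, y3 >= 0

Solving the primal: x* = (5.3333, 8).
  primal value c^T x* = 50.6667.
Solving the dual: y* = (0, 1.3333, 1.6667).
  dual value b^T y* = 50.6667.
Strong duality: c^T x* = b^T y*. Confirmed.

50.6667


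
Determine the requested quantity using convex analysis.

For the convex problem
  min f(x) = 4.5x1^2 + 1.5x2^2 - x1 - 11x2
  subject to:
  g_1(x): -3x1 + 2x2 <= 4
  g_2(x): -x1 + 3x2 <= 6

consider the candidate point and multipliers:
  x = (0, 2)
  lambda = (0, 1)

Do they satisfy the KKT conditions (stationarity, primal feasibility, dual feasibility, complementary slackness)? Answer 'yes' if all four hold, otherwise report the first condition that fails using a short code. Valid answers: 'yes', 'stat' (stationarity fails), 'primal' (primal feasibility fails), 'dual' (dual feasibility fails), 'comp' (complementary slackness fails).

Gradient of f: grad f(x) = Q x + c = (-1, -5)
Constraint values g_i(x) = a_i^T x - b_i:
  g_1((0, 2)) = 0
  g_2((0, 2)) = 0
Stationarity residual: grad f(x) + sum_i lambda_i a_i = (-2, -2)
  -> stationarity FAILS
Primal feasibility (all g_i <= 0): OK
Dual feasibility (all lambda_i >= 0): OK
Complementary slackness (lambda_i * g_i(x) = 0 for all i): OK

Verdict: the first failing condition is stationarity -> stat.

stat


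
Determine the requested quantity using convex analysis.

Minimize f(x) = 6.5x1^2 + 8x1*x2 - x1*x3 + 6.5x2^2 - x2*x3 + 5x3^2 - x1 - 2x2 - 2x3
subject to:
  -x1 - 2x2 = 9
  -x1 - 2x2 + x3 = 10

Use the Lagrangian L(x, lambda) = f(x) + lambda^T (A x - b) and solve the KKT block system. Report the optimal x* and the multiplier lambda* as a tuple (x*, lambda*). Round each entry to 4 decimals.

Form the Lagrangian:
  L(x, lambda) = (1/2) x^T Q x + c^T x + lambda^T (A x - b)
Stationarity (grad_x L = 0): Q x + c + A^T lambda = 0.
Primal feasibility: A x = b.

This gives the KKT block system:
  [ Q   A^T ] [ x     ]   [-c ]
  [ A    0  ] [ lambda ] = [ b ]

Solving the linear system:
  x*      = (0.8788, -4.9394, 1)
  lambda* = (-18.0303, -12.0606)
  f(x*)   = 144.9394

x* = (0.8788, -4.9394, 1), lambda* = (-18.0303, -12.0606)


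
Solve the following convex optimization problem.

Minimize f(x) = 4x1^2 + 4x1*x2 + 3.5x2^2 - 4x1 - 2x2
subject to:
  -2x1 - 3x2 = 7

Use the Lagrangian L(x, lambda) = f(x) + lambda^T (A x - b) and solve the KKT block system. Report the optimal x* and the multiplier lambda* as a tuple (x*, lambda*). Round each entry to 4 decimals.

Form the Lagrangian:
  L(x, lambda) = (1/2) x^T Q x + c^T x + lambda^T (A x - b)
Stationarity (grad_x L = 0): Q x + c + A^T lambda = 0.
Primal feasibility: A x = b.

This gives the KKT block system:
  [ Q   A^T ] [ x     ]   [-c ]
  [ A    0  ] [ lambda ] = [ b ]

Solving the linear system:
  x*      = (0.1923, -2.4615)
  lambda* = (-6.1538)
  f(x*)   = 23.6154

x* = (0.1923, -2.4615), lambda* = (-6.1538)


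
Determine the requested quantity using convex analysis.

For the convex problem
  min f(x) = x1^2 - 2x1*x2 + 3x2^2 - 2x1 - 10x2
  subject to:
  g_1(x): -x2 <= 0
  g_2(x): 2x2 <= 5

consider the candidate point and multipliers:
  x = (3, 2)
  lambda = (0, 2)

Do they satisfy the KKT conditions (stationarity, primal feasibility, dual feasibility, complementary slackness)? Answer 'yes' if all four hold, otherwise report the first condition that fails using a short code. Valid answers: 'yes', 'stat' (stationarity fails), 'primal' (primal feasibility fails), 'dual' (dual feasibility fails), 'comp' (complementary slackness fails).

Gradient of f: grad f(x) = Q x + c = (0, -4)
Constraint values g_i(x) = a_i^T x - b_i:
  g_1((3, 2)) = -2
  g_2((3, 2)) = -1
Stationarity residual: grad f(x) + sum_i lambda_i a_i = (0, 0)
  -> stationarity OK
Primal feasibility (all g_i <= 0): OK
Dual feasibility (all lambda_i >= 0): OK
Complementary slackness (lambda_i * g_i(x) = 0 for all i): FAILS

Verdict: the first failing condition is complementary_slackness -> comp.

comp


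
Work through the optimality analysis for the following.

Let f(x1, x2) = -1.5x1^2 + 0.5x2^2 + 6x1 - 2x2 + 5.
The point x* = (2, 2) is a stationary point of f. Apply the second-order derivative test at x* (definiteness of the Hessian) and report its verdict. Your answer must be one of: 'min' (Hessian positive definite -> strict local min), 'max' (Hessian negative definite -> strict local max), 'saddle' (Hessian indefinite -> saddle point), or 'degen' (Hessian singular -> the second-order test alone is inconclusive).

Compute the Hessian H = grad^2 f:
  H = [[-3, 0], [0, 1]]
Verify stationarity: grad f(x*) = H x* + g = (0, 0).
Eigenvalues of H: -3, 1.
Eigenvalues have mixed signs, so H is indefinite -> x* is a saddle point.

saddle


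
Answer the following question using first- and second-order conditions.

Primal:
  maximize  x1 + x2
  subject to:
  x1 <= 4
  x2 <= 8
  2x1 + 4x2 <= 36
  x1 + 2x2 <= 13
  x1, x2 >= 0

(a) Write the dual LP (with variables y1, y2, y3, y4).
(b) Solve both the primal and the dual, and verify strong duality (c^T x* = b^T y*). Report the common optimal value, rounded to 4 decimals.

The standard primal-dual pair for 'max c^T x s.t. A x <= b, x >= 0' is:
  Dual:  min b^T y  s.t.  A^T y >= c,  y >= 0.

So the dual LP is:
  minimize  4y1 + 8y2 + 36y3 + 13y4
  subject to:
    y1 + 2y3 + y4 >= 1
    y2 + 4y3 + 2y4 >= 1
    y1, y2, y3, y4 >= 0

Solving the primal: x* = (4, 4.5).
  primal value c^T x* = 8.5.
Solving the dual: y* = (0.5, 0, 0, 0.5).
  dual value b^T y* = 8.5.
Strong duality: c^T x* = b^T y*. Confirmed.

8.5


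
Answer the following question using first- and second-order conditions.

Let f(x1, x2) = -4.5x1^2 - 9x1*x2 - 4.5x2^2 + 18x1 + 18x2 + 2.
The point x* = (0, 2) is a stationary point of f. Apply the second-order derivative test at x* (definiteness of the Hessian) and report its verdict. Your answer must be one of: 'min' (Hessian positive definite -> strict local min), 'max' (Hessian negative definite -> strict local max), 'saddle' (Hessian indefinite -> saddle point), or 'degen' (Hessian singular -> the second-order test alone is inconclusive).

Compute the Hessian H = grad^2 f:
  H = [[-9, -9], [-9, -9]]
Verify stationarity: grad f(x*) = H x* + g = (0, 0).
Eigenvalues of H: -18, 0.
H has a zero eigenvalue (singular; negative semidefinite but not definite), so H is neither positive definite, negative definite, nor indefinite. The second-order test alone is inconclusive -> degen.
(Indeed, f is constant along the null direction of H through x*, so x* is not a strict local extremum.)

degen


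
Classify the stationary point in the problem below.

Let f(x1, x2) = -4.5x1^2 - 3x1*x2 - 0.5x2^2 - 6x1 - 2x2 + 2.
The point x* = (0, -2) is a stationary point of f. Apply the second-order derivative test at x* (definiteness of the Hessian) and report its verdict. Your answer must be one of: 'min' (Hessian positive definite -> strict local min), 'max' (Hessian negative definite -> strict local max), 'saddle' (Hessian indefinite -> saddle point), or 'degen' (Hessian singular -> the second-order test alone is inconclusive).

Compute the Hessian H = grad^2 f:
  H = [[-9, -3], [-3, -1]]
Verify stationarity: grad f(x*) = H x* + g = (0, 0).
Eigenvalues of H: -10, 0.
H has a zero eigenvalue (singular; negative semidefinite but not definite), so H is neither positive definite, negative definite, nor indefinite. The second-order test alone is inconclusive -> degen.
(Indeed, f is constant along the null direction of H through x*, so x* is not a strict local extremum.)

degen


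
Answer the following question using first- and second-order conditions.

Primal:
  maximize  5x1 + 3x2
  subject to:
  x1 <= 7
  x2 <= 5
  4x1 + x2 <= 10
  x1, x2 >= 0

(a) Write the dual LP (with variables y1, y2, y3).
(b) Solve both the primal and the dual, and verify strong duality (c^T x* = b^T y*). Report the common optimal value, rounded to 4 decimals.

The standard primal-dual pair for 'max c^T x s.t. A x <= b, x >= 0' is:
  Dual:  min b^T y  s.t.  A^T y >= c,  y >= 0.

So the dual LP is:
  minimize  7y1 + 5y2 + 10y3
  subject to:
    y1 + 4y3 >= 5
    y2 + y3 >= 3
    y1, y2, y3 >= 0

Solving the primal: x* = (1.25, 5).
  primal value c^T x* = 21.25.
Solving the dual: y* = (0, 1.75, 1.25).
  dual value b^T y* = 21.25.
Strong duality: c^T x* = b^T y*. Confirmed.

21.25


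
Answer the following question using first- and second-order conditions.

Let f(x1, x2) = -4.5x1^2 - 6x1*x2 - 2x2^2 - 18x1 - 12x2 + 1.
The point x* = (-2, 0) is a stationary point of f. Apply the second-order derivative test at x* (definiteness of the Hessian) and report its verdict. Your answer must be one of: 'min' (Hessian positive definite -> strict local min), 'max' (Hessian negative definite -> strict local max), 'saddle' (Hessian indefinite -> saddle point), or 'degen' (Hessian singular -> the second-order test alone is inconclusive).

Compute the Hessian H = grad^2 f:
  H = [[-9, -6], [-6, -4]]
Verify stationarity: grad f(x*) = H x* + g = (0, 0).
Eigenvalues of H: -13, 0.
H has a zero eigenvalue (singular; negative semidefinite but not definite), so H is neither positive definite, negative definite, nor indefinite. The second-order test alone is inconclusive -> degen.
(Indeed, f is constant along the null direction of H through x*, so x* is not a strict local extremum.)

degen


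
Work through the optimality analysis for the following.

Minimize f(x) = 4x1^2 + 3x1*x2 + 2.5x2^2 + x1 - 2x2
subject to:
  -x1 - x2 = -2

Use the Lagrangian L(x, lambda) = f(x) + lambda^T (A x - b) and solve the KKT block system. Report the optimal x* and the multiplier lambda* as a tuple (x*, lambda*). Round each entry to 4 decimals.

Form the Lagrangian:
  L(x, lambda) = (1/2) x^T Q x + c^T x + lambda^T (A x - b)
Stationarity (grad_x L = 0): Q x + c + A^T lambda = 0.
Primal feasibility: A x = b.

This gives the KKT block system:
  [ Q   A^T ] [ x     ]   [-c ]
  [ A    0  ] [ lambda ] = [ b ]

Solving the linear system:
  x*      = (0.1429, 1.8571)
  lambda* = (7.7143)
  f(x*)   = 5.9286

x* = (0.1429, 1.8571), lambda* = (7.7143)


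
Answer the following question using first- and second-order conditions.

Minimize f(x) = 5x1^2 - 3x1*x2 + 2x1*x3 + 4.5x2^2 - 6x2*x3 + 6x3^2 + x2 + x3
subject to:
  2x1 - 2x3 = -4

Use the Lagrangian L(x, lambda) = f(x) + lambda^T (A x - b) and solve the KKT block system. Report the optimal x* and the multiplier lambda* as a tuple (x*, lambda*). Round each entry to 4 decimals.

Form the Lagrangian:
  L(x, lambda) = (1/2) x^T Q x + c^T x + lambda^T (A x - b)
Stationarity (grad_x L = 0): Q x + c + A^T lambda = 0.
Primal feasibility: A x = b.

This gives the KKT block system:
  [ Q   A^T ] [ x     ]   [-c ]
  [ A    0  ] [ lambda ] = [ b ]

Solving the linear system:
  x*      = (-1.0588, 0.1634, 0.9412)
  lambda* = (4.598)
  f(x*)   = 9.7484

x* = (-1.0588, 0.1634, 0.9412), lambda* = (4.598)


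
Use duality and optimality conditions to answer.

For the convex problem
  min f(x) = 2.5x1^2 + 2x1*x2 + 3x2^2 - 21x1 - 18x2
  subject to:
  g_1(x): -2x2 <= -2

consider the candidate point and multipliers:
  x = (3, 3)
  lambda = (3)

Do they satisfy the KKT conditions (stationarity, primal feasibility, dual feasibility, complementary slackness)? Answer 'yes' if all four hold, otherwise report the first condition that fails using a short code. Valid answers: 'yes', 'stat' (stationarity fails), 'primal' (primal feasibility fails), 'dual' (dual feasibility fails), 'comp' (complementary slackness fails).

Gradient of f: grad f(x) = Q x + c = (0, 6)
Constraint values g_i(x) = a_i^T x - b_i:
  g_1((3, 3)) = -4
Stationarity residual: grad f(x) + sum_i lambda_i a_i = (0, 0)
  -> stationarity OK
Primal feasibility (all g_i <= 0): OK
Dual feasibility (all lambda_i >= 0): OK
Complementary slackness (lambda_i * g_i(x) = 0 for all i): FAILS

Verdict: the first failing condition is complementary_slackness -> comp.

comp


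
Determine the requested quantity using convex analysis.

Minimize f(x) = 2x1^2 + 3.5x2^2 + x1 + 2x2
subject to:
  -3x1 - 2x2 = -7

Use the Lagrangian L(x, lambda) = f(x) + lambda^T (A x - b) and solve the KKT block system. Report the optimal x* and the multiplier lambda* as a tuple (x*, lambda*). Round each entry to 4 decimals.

Form the Lagrangian:
  L(x, lambda) = (1/2) x^T Q x + c^T x + lambda^T (A x - b)
Stationarity (grad_x L = 0): Q x + c + A^T lambda = 0.
Primal feasibility: A x = b.

This gives the KKT block system:
  [ Q   A^T ] [ x     ]   [-c ]
  [ A    0  ] [ lambda ] = [ b ]

Solving the linear system:
  x*      = (1.962, 0.557)
  lambda* = (2.9494)
  f(x*)   = 11.8608

x* = (1.962, 0.557), lambda* = (2.9494)


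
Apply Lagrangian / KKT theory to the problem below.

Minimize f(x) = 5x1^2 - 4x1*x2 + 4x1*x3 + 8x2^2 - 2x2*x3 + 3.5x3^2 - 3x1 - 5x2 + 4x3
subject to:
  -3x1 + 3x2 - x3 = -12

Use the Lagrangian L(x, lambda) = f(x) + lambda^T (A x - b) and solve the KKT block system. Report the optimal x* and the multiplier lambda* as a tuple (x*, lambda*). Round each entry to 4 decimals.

Form the Lagrangian:
  L(x, lambda) = (1/2) x^T Q x + c^T x + lambda^T (A x - b)
Stationarity (grad_x L = 0): Q x + c + A^T lambda = 0.
Primal feasibility: A x = b.

This gives the KKT block system:
  [ Q   A^T ] [ x     ]   [-c ]
  [ A    0  ] [ lambda ] = [ b ]

Solving the linear system:
  x*      = (3.5805, -0.8889, -1.4082)
  lambda* = (10.2426)
  f(x*)   = 55.4909

x* = (3.5805, -0.8889, -1.4082), lambda* = (10.2426)


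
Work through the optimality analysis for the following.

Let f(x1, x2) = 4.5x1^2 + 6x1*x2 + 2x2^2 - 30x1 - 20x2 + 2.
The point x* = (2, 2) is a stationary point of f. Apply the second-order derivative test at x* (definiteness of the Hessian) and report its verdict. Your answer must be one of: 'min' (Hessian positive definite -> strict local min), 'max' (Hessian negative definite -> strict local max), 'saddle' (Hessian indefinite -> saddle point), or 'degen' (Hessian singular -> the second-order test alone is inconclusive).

Compute the Hessian H = grad^2 f:
  H = [[9, 6], [6, 4]]
Verify stationarity: grad f(x*) = H x* + g = (0, 0).
Eigenvalues of H: 0, 13.
H has a zero eigenvalue (singular; positive semidefinite but not definite), so H is neither positive definite, negative definite, nor indefinite. The second-order test alone is inconclusive -> degen.
(Indeed, f is constant along the null direction of H through x*, so x* is not a strict local extremum.)

degen


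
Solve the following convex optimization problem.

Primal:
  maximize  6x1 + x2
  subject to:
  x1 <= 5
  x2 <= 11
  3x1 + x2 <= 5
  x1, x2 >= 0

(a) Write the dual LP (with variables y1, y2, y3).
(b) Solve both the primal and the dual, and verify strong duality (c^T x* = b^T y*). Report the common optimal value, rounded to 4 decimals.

The standard primal-dual pair for 'max c^T x s.t. A x <= b, x >= 0' is:
  Dual:  min b^T y  s.t.  A^T y >= c,  y >= 0.

So the dual LP is:
  minimize  5y1 + 11y2 + 5y3
  subject to:
    y1 + 3y3 >= 6
    y2 + y3 >= 1
    y1, y2, y3 >= 0

Solving the primal: x* = (1.6667, 0).
  primal value c^T x* = 10.
Solving the dual: y* = (0, 0, 2).
  dual value b^T y* = 10.
Strong duality: c^T x* = b^T y*. Confirmed.

10


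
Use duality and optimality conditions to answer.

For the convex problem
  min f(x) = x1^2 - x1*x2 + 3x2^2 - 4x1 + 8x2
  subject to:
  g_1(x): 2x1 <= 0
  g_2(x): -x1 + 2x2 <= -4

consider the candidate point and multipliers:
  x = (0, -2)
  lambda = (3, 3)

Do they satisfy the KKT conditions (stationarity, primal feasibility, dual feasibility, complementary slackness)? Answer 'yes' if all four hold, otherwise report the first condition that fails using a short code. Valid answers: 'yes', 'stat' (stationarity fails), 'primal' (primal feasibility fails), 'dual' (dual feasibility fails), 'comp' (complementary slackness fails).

Gradient of f: grad f(x) = Q x + c = (-2, -4)
Constraint values g_i(x) = a_i^T x - b_i:
  g_1((0, -2)) = 0
  g_2((0, -2)) = 0
Stationarity residual: grad f(x) + sum_i lambda_i a_i = (1, 2)
  -> stationarity FAILS
Primal feasibility (all g_i <= 0): OK
Dual feasibility (all lambda_i >= 0): OK
Complementary slackness (lambda_i * g_i(x) = 0 for all i): OK

Verdict: the first failing condition is stationarity -> stat.

stat


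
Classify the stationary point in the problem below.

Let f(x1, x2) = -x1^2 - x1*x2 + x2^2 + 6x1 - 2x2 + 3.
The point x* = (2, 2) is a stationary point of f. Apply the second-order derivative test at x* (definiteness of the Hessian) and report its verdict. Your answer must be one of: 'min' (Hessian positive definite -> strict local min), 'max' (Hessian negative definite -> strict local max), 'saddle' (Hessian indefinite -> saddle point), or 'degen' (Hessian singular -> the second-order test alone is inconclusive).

Compute the Hessian H = grad^2 f:
  H = [[-2, -1], [-1, 2]]
Verify stationarity: grad f(x*) = H x* + g = (0, 0).
Eigenvalues of H: -2.2361, 2.2361.
Eigenvalues have mixed signs, so H is indefinite -> x* is a saddle point.

saddle


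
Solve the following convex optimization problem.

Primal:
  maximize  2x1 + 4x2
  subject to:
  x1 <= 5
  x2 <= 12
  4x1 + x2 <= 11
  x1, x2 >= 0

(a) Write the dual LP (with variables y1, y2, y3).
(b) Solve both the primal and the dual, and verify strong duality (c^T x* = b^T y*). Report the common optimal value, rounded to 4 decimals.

The standard primal-dual pair for 'max c^T x s.t. A x <= b, x >= 0' is:
  Dual:  min b^T y  s.t.  A^T y >= c,  y >= 0.

So the dual LP is:
  minimize  5y1 + 12y2 + 11y3
  subject to:
    y1 + 4y3 >= 2
    y2 + y3 >= 4
    y1, y2, y3 >= 0

Solving the primal: x* = (0, 11).
  primal value c^T x* = 44.
Solving the dual: y* = (0, 0, 4).
  dual value b^T y* = 44.
Strong duality: c^T x* = b^T y*. Confirmed.

44


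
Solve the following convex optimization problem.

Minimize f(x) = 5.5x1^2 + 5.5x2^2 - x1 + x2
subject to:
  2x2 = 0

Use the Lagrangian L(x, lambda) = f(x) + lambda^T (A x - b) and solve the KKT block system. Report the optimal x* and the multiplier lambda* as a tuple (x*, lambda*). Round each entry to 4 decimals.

Form the Lagrangian:
  L(x, lambda) = (1/2) x^T Q x + c^T x + lambda^T (A x - b)
Stationarity (grad_x L = 0): Q x + c + A^T lambda = 0.
Primal feasibility: A x = b.

This gives the KKT block system:
  [ Q   A^T ] [ x     ]   [-c ]
  [ A    0  ] [ lambda ] = [ b ]

Solving the linear system:
  x*      = (0.0909, 0)
  lambda* = (-0.5)
  f(x*)   = -0.0455

x* = (0.0909, 0), lambda* = (-0.5)
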